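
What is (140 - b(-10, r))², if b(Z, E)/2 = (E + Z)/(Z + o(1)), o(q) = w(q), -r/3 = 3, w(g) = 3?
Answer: 887364/49 ≈ 18109.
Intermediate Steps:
r = -9 (r = -3*3 = -9)
o(q) = 3
b(Z, E) = 2*(E + Z)/(3 + Z) (b(Z, E) = 2*((E + Z)/(Z + 3)) = 2*((E + Z)/(3 + Z)) = 2*(E + Z)/(3 + Z))
(140 - b(-10, r))² = (140 - 2*(-9 - 10)/(3 - 10))² = (140 - 2*(-19)/(-7))² = (140 - 2*(-1)*(-19)/7)² = (140 - 1*38/7)² = (140 - 38/7)² = (942/7)² = 887364/49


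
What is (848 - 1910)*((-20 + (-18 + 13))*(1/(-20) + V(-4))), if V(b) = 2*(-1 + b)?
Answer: -533655/2 ≈ -2.6683e+5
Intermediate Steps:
V(b) = -2 + 2*b
(848 - 1910)*((-20 + (-18 + 13))*(1/(-20) + V(-4))) = (848 - 1910)*((-20 + (-18 + 13))*(1/(-20) + (-2 + 2*(-4)))) = -1062*(-20 - 5)*(-1/20 + (-2 - 8)) = -(-26550)*(-1/20 - 10) = -(-26550)*(-201)/20 = -1062*1005/4 = -533655/2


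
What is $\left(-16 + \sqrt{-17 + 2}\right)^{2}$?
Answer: $\left(16 - i \sqrt{15}\right)^{2} \approx 241.0 - 123.94 i$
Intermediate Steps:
$\left(-16 + \sqrt{-17 + 2}\right)^{2} = \left(-16 + \sqrt{-15}\right)^{2} = \left(-16 + i \sqrt{15}\right)^{2}$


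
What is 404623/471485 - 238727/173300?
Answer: -8487006739/16341670100 ≈ -0.51935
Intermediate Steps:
404623/471485 - 238727/173300 = -8487006739/16341670100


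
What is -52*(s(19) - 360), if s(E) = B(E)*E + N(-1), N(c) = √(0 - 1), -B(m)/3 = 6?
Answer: 36504 - 52*I ≈ 36504.0 - 52.0*I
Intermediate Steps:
B(m) = -18 (B(m) = -3*6 = -18)
N(c) = I (N(c) = √(-1) = I)
s(E) = I - 18*E (s(E) = -18*E + I = I - 18*E)
-52*(s(19) - 360) = -52*((I - 18*19) - 360) = -52*((I - 342) - 360) = -52*((-342 + I) - 360) = -52*(-702 + I) = 36504 - 52*I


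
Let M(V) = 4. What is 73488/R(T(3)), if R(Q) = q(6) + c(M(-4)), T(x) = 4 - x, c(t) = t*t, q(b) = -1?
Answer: 24496/5 ≈ 4899.2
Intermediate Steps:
c(t) = t²
R(Q) = 15 (R(Q) = -1 + 4² = -1 + 16 = 15)
73488/R(T(3)) = 73488/15 = 73488*(1/15) = 24496/5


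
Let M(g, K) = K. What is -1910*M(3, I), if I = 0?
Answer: 0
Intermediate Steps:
-1910*M(3, I) = -1910*0 = 0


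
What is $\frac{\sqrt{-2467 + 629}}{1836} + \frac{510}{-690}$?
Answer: $- \frac{17}{23} + \frac{i \sqrt{1838}}{1836} \approx -0.73913 + 0.023351 i$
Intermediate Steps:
$\frac{\sqrt{-2467 + 629}}{1836} + \frac{510}{-690} = \sqrt{-1838} \cdot \frac{1}{1836} + 510 \left(- \frac{1}{690}\right) = i \sqrt{1838} \cdot \frac{1}{1836} - \frac{17}{23} = \frac{i \sqrt{1838}}{1836} - \frac{17}{23} = - \frac{17}{23} + \frac{i \sqrt{1838}}{1836}$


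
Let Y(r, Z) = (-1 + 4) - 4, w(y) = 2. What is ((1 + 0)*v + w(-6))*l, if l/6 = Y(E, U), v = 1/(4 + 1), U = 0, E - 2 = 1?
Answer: -66/5 ≈ -13.200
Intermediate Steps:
E = 3 (E = 2 + 1 = 3)
v = 1/5 ≈ 0.20000
Y(r, Z) = -1 (Y(r, Z) = 3 - 4 = -1)
l = -6 (l = 6*(-1) = -6)
((1 + 0)*v + w(-6))*l = ((1 + 0)*(1/5) + 2)*(-6) = (1*(1/5) + 2)*(-6) = (1/5 + 2)*(-6) = (11/5)*(-6) = -66/5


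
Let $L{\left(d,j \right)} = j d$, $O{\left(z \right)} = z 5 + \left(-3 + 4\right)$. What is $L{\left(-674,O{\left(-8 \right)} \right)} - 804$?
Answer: $25482$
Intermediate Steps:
$O{\left(z \right)} = 1 + 5 z$ ($O{\left(z \right)} = 5 z + 1 = 1 + 5 z$)
$L{\left(d,j \right)} = d j$
$L{\left(-674,O{\left(-8 \right)} \right)} - 804 = - 674 \left(1 + 5 \left(-8\right)\right) - 804 = - 674 \left(1 - 40\right) - 804 = \left(-674\right) \left(-39\right) - 804 = 26286 - 804 = 25482$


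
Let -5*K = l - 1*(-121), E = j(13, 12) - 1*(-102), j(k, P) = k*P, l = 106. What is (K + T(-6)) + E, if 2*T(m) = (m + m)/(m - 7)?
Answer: 13849/65 ≈ 213.06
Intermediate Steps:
j(k, P) = P*k
T(m) = m/(-7 + m) (T(m) = ((m + m)/(m - 7))/2 = ((2*m)/(-7 + m))/2 = (2*m/(-7 + m))/2 = m/(-7 + m))
E = 258 (E = 12*13 - 1*(-102) = 156 + 102 = 258)
K = -227/5 (K = -(106 - 1*(-121))/5 = -(106 + 121)/5 = -⅕*227 = -227/5 ≈ -45.400)
(K + T(-6)) + E = (-227/5 - 6/(-7 - 6)) + 258 = (-227/5 - 6/(-13)) + 258 = (-227/5 - 6*(-1/13)) + 258 = (-227/5 + 6/13) + 258 = -2921/65 + 258 = 13849/65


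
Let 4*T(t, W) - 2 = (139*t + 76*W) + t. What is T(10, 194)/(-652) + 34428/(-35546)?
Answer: -165928485/23175992 ≈ -7.1595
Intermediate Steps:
T(t, W) = 1/2 + 19*W + 35*t (T(t, W) = 1/2 + ((139*t + 76*W) + t)/4 = 1/2 + ((76*W + 139*t) + t)/4 = 1/2 + (76*W + 140*t)/4 = 1/2 + (19*W + 35*t) = 1/2 + 19*W + 35*t)
T(10, 194)/(-652) + 34428/(-35546) = (1/2 + 19*194 + 35*10)/(-652) + 34428/(-35546) = (1/2 + 3686 + 350)*(-1/652) + 34428*(-1/35546) = (8073/2)*(-1/652) - 17214/17773 = -8073/1304 - 17214/17773 = -165928485/23175992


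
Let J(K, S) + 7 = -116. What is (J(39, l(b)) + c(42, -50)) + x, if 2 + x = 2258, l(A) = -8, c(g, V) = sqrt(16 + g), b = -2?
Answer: 2133 + sqrt(58) ≈ 2140.6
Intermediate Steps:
J(K, S) = -123 (J(K, S) = -7 - 116 = -123)
x = 2256 (x = -2 + 2258 = 2256)
(J(39, l(b)) + c(42, -50)) + x = (-123 + sqrt(16 + 42)) + 2256 = (-123 + sqrt(58)) + 2256 = 2133 + sqrt(58)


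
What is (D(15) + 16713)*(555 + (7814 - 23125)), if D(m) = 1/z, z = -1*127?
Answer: -31320347800/127 ≈ -2.4662e+8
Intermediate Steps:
z = -127
D(m) = -1/127 (D(m) = 1/(-127) = -1/127)
(D(15) + 16713)*(555 + (7814 - 23125)) = (-1/127 + 16713)*(555 + (7814 - 23125)) = 2122550*(555 - 15311)/127 = (2122550/127)*(-14756) = -31320347800/127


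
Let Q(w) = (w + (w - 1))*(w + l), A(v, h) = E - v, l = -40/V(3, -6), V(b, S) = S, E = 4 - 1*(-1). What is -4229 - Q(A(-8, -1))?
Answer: -14162/3 ≈ -4720.7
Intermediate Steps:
E = 5 (E = 4 + 1 = 5)
l = 20/3 (l = -40/(-6) = -40*(-⅙) = 20/3 ≈ 6.6667)
A(v, h) = 5 - v
Q(w) = (-1 + 2*w)*(20/3 + w) (Q(w) = (w + (w - 1))*(w + 20/3) = (w + (-1 + w))*(20/3 + w) = (-1 + 2*w)*(20/3 + w))
-4229 - Q(A(-8, -1)) = -4229 - (-20/3 + 2*(5 - 1*(-8))² + 37*(5 - 1*(-8))/3) = -4229 - (-20/3 + 2*(5 + 8)² + 37*(5 + 8)/3) = -4229 - (-20/3 + 2*13² + (37/3)*13) = -4229 - (-20/3 + 2*169 + 481/3) = -4229 - (-20/3 + 338 + 481/3) = -4229 - 1*1475/3 = -4229 - 1475/3 = -14162/3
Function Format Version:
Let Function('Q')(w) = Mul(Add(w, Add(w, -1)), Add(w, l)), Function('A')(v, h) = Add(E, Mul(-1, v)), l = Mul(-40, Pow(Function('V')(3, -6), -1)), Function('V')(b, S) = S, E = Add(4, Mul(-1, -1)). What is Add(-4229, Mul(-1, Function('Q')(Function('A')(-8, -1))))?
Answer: Rational(-14162, 3) ≈ -4720.7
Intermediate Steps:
E = 5 (E = Add(4, 1) = 5)
l = Rational(20, 3) (l = Mul(-40, Pow(-6, -1)) = Mul(-40, Rational(-1, 6)) = Rational(20, 3) ≈ 6.6667)
Function('A')(v, h) = Add(5, Mul(-1, v))
Function('Q')(w) = Mul(Add(-1, Mul(2, w)), Add(Rational(20, 3), w)) (Function('Q')(w) = Mul(Add(w, Add(w, -1)), Add(w, Rational(20, 3))) = Mul(Add(w, Add(-1, w)), Add(Rational(20, 3), w)) = Mul(Add(-1, Mul(2, w)), Add(Rational(20, 3), w)))
Add(-4229, Mul(-1, Function('Q')(Function('A')(-8, -1)))) = Add(-4229, Mul(-1, Add(Rational(-20, 3), Mul(2, Pow(Add(5, Mul(-1, -8)), 2)), Mul(Rational(37, 3), Add(5, Mul(-1, -8)))))) = Add(-4229, Mul(-1, Add(Rational(-20, 3), Mul(2, Pow(Add(5, 8), 2)), Mul(Rational(37, 3), Add(5, 8))))) = Add(-4229, Mul(-1, Add(Rational(-20, 3), Mul(2, Pow(13, 2)), Mul(Rational(37, 3), 13)))) = Add(-4229, Mul(-1, Add(Rational(-20, 3), Mul(2, 169), Rational(481, 3)))) = Add(-4229, Mul(-1, Add(Rational(-20, 3), 338, Rational(481, 3)))) = Add(-4229, Mul(-1, Rational(1475, 3))) = Add(-4229, Rational(-1475, 3)) = Rational(-14162, 3)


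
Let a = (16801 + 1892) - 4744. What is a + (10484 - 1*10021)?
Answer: 14412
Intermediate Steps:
a = 13949 (a = 18693 - 4744 = 13949)
a + (10484 - 1*10021) = 13949 + (10484 - 1*10021) = 13949 + (10484 - 10021) = 13949 + 463 = 14412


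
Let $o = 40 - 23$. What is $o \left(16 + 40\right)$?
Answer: $952$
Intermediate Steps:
$o = 17$ ($o = 40 - 23 = 17$)
$o \left(16 + 40\right) = 17 \left(16 + 40\right) = 17 \cdot 56 = 952$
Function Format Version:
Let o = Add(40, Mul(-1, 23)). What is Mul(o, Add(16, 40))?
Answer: 952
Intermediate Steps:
o = 17 (o = Add(40, -23) = 17)
Mul(o, Add(16, 40)) = Mul(17, Add(16, 40)) = Mul(17, 56) = 952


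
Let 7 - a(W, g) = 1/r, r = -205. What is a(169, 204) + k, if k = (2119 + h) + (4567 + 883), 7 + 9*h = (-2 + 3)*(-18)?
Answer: 13972604/1845 ≈ 7573.2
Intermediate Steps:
h = -25/9 (h = -7/9 + ((-2 + 3)*(-18))/9 = -7/9 + (1*(-18))/9 = -7/9 + (1/9)*(-18) = -7/9 - 2 = -25/9 ≈ -2.7778)
a(W, g) = 1436/205 (a(W, g) = 7 - 1/(-205) = 7 - 1*(-1/205) = 7 + 1/205 = 1436/205)
k = 68096/9 (k = (2119 - 25/9) + (4567 + 883) = 19046/9 + 5450 = 68096/9 ≈ 7566.2)
a(169, 204) + k = 1436/205 + 68096/9 = 13972604/1845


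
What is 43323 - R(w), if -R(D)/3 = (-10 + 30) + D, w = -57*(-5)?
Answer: 44238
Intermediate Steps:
w = 285
R(D) = -60 - 3*D (R(D) = -3*((-10 + 30) + D) = -3*(20 + D) = -60 - 3*D)
43323 - R(w) = 43323 - (-60 - 3*285) = 43323 - (-60 - 855) = 43323 - 1*(-915) = 43323 + 915 = 44238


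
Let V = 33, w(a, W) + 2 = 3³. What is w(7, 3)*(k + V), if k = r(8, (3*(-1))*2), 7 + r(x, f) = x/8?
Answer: 675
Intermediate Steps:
w(a, W) = 25 (w(a, W) = -2 + 3³ = -2 + 27 = 25)
r(x, f) = -7 + x/8
k = -6 (k = -7 + (⅛)*8 = -7 + 1 = -6)
w(7, 3)*(k + V) = 25*(-6 + 33) = 25*27 = 675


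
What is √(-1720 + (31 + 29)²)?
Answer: 2*√470 ≈ 43.359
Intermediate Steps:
√(-1720 + (31 + 29)²) = √(-1720 + 60²) = √(-1720 + 3600) = √1880 = 2*√470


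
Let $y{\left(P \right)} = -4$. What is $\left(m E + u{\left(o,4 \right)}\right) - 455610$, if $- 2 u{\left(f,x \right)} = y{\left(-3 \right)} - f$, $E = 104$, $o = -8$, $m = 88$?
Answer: $-446460$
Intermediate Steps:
$u{\left(f,x \right)} = 2 + \frac{f}{2}$ ($u{\left(f,x \right)} = - \frac{-4 - f}{2} = 2 + \frac{f}{2}$)
$\left(m E + u{\left(o,4 \right)}\right) - 455610 = \left(88 \cdot 104 + \left(2 + \frac{1}{2} \left(-8\right)\right)\right) - 455610 = \left(9152 + \left(2 - 4\right)\right) - 455610 = \left(9152 - 2\right) - 455610 = 9150 - 455610 = -446460$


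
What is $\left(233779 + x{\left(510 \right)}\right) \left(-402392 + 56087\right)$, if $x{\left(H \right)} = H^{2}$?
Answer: $-171032767095$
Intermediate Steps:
$\left(233779 + x{\left(510 \right)}\right) \left(-402392 + 56087\right) = \left(233779 + 510^{2}\right) \left(-402392 + 56087\right) = \left(233779 + 260100\right) \left(-346305\right) = 493879 \left(-346305\right) = -171032767095$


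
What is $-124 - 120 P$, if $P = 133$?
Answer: $-16084$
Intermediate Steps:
$-124 - 120 P = -124 - 15960 = -16084$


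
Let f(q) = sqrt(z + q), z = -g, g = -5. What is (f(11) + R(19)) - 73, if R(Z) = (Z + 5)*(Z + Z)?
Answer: 843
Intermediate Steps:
z = 5 (z = -1*(-5) = 5)
R(Z) = 2*Z*(5 + Z) (R(Z) = (5 + Z)*(2*Z) = 2*Z*(5 + Z))
f(q) = sqrt(5 + q)
(f(11) + R(19)) - 73 = (sqrt(5 + 11) + 2*19*(5 + 19)) - 73 = (sqrt(16) + 2*19*24) - 73 = (4 + 912) - 73 = 916 - 73 = 843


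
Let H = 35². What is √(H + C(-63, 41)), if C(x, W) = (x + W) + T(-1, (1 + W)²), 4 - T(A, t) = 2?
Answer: √1205 ≈ 34.713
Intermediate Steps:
T(A, t) = 2 (T(A, t) = 4 - 1*2 = 4 - 2 = 2)
H = 1225
C(x, W) = 2 + W + x (C(x, W) = (x + W) + 2 = (W + x) + 2 = 2 + W + x)
√(H + C(-63, 41)) = √(1225 + (2 + 41 - 63)) = √(1225 - 20) = √1205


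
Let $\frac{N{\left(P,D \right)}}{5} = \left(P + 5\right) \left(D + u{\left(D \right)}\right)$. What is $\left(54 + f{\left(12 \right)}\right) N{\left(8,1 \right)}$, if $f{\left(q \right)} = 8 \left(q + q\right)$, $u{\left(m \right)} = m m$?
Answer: $31980$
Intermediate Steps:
$u{\left(m \right)} = m^{2}$
$f{\left(q \right)} = 16 q$ ($f{\left(q \right)} = 8 \cdot 2 q = 16 q$)
$N{\left(P,D \right)} = 5 \left(5 + P\right) \left(D + D^{2}\right)$ ($N{\left(P,D \right)} = 5 \left(P + 5\right) \left(D + D^{2}\right) = 5 \left(5 + P\right) \left(D + D^{2}\right)$)
$\left(54 + f{\left(12 \right)}\right) N{\left(8,1 \right)} = \left(54 + 16 \cdot 12\right) 5 \cdot 1 \left(5 + 8 + 5 \cdot 1 + 1 \cdot 8\right) = \left(54 + 192\right) 5 \cdot 1 \left(5 + 8 + 5 + 8\right) = 246 \cdot 5 \cdot 1 \cdot 26 = 246 \cdot 130 = 31980$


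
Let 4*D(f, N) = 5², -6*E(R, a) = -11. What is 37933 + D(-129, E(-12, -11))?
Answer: 151757/4 ≈ 37939.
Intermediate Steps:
E(R, a) = 11/6 (E(R, a) = -⅙*(-11) = 11/6)
D(f, N) = 25/4 (D(f, N) = (¼)*5² = (¼)*25 = 25/4)
37933 + D(-129, E(-12, -11)) = 37933 + 25/4 = 151757/4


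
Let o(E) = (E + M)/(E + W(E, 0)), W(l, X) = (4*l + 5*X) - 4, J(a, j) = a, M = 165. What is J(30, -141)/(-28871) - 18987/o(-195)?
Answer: -178887343561/288710 ≈ -6.1961e+5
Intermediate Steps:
W(l, X) = -4 + 4*l + 5*X
o(E) = (165 + E)/(-4 + 5*E) (o(E) = (E + 165)/(E + (-4 + 4*E + 5*0)) = (165 + E)/(E + (-4 + 4*E + 0)) = (165 + E)/(E + (-4 + 4*E)) = (165 + E)/(-4 + 5*E))
J(30, -141)/(-28871) - 18987/o(-195) = 30/(-28871) - 18987*(-4 + 5*(-195))/(165 - 195) = 30*(-1/28871) - 18987/(-30/(-4 - 975)) = -30/28871 - 18987/(-30/(-979)) = -30/28871 - 18987/((-1/979*(-30))) = -30/28871 - 18987/30/979 = -30/28871 - 18987*979/30 = -30/28871 - 6196091/10 = -178887343561/288710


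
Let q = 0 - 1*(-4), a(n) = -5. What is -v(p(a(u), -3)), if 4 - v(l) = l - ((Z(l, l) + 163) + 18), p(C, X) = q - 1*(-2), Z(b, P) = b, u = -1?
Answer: -185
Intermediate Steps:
q = 4 (q = 0 + 4 = 4)
p(C, X) = 6 (p(C, X) = 4 - 1*(-2) = 4 + 2 = 6)
v(l) = 185 (v(l) = 4 - (l - ((l + 163) + 18)) = 4 - (l - ((163 + l) + 18)) = 4 - (l - (181 + l)) = 4 - (l + (-181 - l)) = 4 - 1*(-181) = 4 + 181 = 185)
-v(p(a(u), -3)) = -1*185 = -185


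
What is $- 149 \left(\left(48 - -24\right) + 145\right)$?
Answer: $-32333$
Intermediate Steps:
$- 149 \left(\left(48 - -24\right) + 145\right) = - 149 \left(\left(48 + 24\right) + 145\right) = - 149 \left(72 + 145\right) = \left(-149\right) 217 = -32333$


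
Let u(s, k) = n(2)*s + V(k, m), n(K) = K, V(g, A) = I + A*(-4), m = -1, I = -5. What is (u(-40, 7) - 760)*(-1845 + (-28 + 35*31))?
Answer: 662708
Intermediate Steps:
V(g, A) = -5 - 4*A (V(g, A) = -5 + A*(-4) = -5 - 4*A)
u(s, k) = -1 + 2*s (u(s, k) = 2*s + (-5 - 4*(-1)) = 2*s + (-5 + 4) = 2*s - 1 = -1 + 2*s)
(u(-40, 7) - 760)*(-1845 + (-28 + 35*31)) = ((-1 + 2*(-40)) - 760)*(-1845 + (-28 + 35*31)) = ((-1 - 80) - 760)*(-1845 + (-28 + 1085)) = (-81 - 760)*(-1845 + 1057) = -841*(-788) = 662708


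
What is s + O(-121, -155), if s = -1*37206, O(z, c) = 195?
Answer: -37011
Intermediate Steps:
s = -37206
s + O(-121, -155) = -37206 + 195 = -37011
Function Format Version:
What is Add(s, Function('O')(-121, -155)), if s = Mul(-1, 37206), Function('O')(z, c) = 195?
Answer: -37011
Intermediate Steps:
s = -37206
Add(s, Function('O')(-121, -155)) = Add(-37206, 195) = -37011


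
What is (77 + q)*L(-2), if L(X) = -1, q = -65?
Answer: -12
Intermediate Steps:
(77 + q)*L(-2) = (77 - 65)*(-1) = 12*(-1) = -12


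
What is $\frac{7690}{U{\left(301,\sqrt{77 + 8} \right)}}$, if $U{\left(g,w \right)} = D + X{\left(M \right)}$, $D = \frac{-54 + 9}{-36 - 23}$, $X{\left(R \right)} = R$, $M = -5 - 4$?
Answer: $- \frac{226855}{243} \approx -933.56$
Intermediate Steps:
$M = -9$ ($M = -5 - 4 = -9$)
$D = \frac{45}{59}$ ($D = - \frac{45}{-59} = \left(-45\right) \left(- \frac{1}{59}\right) = \frac{45}{59} \approx 0.76271$)
$U{\left(g,w \right)} = - \frac{486}{59}$ ($U{\left(g,w \right)} = \frac{45}{59} - 9 = - \frac{486}{59}$)
$\frac{7690}{U{\left(301,\sqrt{77 + 8} \right)}} = \frac{7690}{- \frac{486}{59}} = 7690 \left(- \frac{59}{486}\right) = - \frac{226855}{243}$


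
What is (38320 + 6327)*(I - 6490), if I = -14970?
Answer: -958124620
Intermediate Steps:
(38320 + 6327)*(I - 6490) = (38320 + 6327)*(-14970 - 6490) = 44647*(-21460) = -958124620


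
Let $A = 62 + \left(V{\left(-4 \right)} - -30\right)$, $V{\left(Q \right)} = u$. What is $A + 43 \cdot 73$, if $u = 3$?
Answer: $3234$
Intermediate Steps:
$V{\left(Q \right)} = 3$
$A = 95$ ($A = 62 + \left(3 - -30\right) = 62 + \left(3 + 30\right) = 62 + 33 = 95$)
$A + 43 \cdot 73 = 95 + 43 \cdot 73 = 95 + 3139 = 3234$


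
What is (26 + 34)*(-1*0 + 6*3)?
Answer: 1080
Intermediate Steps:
(26 + 34)*(-1*0 + 6*3) = 60*(0 + 18) = 60*18 = 1080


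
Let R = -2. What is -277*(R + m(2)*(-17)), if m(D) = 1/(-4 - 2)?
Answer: -1385/6 ≈ -230.83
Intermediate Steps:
m(D) = -⅙ (m(D) = 1/(-6) = -⅙)
-277*(R + m(2)*(-17)) = -277*(-2 - ⅙*(-17)) = -277*(-2 + 17/6) = -277*⅚ = -1385/6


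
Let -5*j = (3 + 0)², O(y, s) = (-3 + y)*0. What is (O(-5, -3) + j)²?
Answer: 81/25 ≈ 3.2400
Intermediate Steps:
O(y, s) = 0
j = -9/5 (j = -(3 + 0)²/5 = -⅕*3² = -⅕*9 = -9/5 ≈ -1.8000)
(O(-5, -3) + j)² = (0 - 9/5)² = (-9/5)² = 81/25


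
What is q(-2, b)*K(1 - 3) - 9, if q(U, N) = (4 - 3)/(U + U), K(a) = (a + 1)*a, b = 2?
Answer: -19/2 ≈ -9.5000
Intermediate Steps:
K(a) = a*(1 + a) (K(a) = (1 + a)*a = a*(1 + a))
q(U, N) = 1/(2*U)
q(-2, b)*K(1 - 3) - 9 = ((1/2)/(-2))*((1 - 3)*(1 + (1 - 3))) - 9 = ((1/2)*(-1/2))*(-2*(1 - 2)) - 9 = -(-1)*(-1)/2 - 9 = -1/4*2 - 9 = -1/2 - 9 = -19/2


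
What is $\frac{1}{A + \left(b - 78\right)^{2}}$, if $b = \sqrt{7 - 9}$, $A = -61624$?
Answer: $\frac{i}{6 \left(- 9257 i + 26 \sqrt{2}\right)} \approx -1.8004 \cdot 10^{-5} + 7.1514 \cdot 10^{-8} i$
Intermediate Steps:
$b = i \sqrt{2}$ ($b = \sqrt{-2} = i \sqrt{2} \approx 1.4142 i$)
$\frac{1}{A + \left(b - 78\right)^{2}} = \frac{1}{-61624 + \left(i \sqrt{2} - 78\right)^{2}} = \frac{1}{-61624 + \left(-78 + i \sqrt{2}\right)^{2}}$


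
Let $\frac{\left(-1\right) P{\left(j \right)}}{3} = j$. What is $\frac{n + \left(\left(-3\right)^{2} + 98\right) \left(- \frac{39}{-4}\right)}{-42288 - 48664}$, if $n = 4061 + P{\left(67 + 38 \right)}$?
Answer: $- \frac{19157}{363808} \approx -0.052657$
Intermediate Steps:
$P{\left(j \right)} = - 3 j$
$n = 3746$ ($n = 4061 - 3 \left(67 + 38\right) = 4061 - 315 = 3746$)
$\frac{n + \left(\left(-3\right)^{2} + 98\right) \left(- \frac{39}{-4}\right)}{-42288 - 48664} = \frac{3746 + \left(\left(-3\right)^{2} + 98\right) \left(- \frac{39}{-4}\right)}{-42288 - 48664} = \frac{3746 + \left(9 + 98\right) \left(\left(-39\right) \left(- \frac{1}{4}\right)\right)}{-90952} = \left(3746 + 107 \cdot \frac{39}{4}\right) \left(- \frac{1}{90952}\right) = \left(3746 + \frac{4173}{4}\right) \left(- \frac{1}{90952}\right) = \frac{19157}{4} \left(- \frac{1}{90952}\right) = - \frac{19157}{363808}$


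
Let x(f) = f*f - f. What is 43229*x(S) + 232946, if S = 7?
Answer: 2048564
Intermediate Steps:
x(f) = f² - f
43229*x(S) + 232946 = 43229*(7*(-1 + 7)) + 232946 = 43229*(7*6) + 232946 = 43229*42 + 232946 = 1815618 + 232946 = 2048564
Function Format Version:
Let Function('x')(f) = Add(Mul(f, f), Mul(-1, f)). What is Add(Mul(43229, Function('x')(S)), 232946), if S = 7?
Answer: 2048564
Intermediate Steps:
Function('x')(f) = Add(Pow(f, 2), Mul(-1, f))
Add(Mul(43229, Function('x')(S)), 232946) = Add(Mul(43229, Mul(7, Add(-1, 7))), 232946) = Add(Mul(43229, Mul(7, 6)), 232946) = Add(Mul(43229, 42), 232946) = Add(1815618, 232946) = 2048564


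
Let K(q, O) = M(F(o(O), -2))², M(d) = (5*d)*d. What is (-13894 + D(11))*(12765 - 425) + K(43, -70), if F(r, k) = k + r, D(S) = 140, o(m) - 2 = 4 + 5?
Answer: -169560335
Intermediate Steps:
o(m) = 11 (o(m) = 2 + (4 + 5) = 2 + 9 = 11)
M(d) = 5*d²
K(q, O) = 164025 (K(q, O) = (5*(-2 + 11)²)² = (5*9²)² = (5*81)² = 405² = 164025)
(-13894 + D(11))*(12765 - 425) + K(43, -70) = (-13894 + 140)*(12765 - 425) + 164025 = -13754*12340 + 164025 = -169724360 + 164025 = -169560335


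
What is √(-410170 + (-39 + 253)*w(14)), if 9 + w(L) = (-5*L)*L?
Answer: 2*I*√155454 ≈ 788.55*I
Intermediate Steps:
w(L) = -9 - 5*L² (w(L) = -9 + (-5*L)*L = -9 - 5*L²)
√(-410170 + (-39 + 253)*w(14)) = √(-410170 + (-39 + 253)*(-9 - 5*14²)) = √(-410170 + 214*(-9 - 5*196)) = √(-410170 + 214*(-9 - 980)) = √(-410170 + 214*(-989)) = √(-410170 - 211646) = √(-621816) = 2*I*√155454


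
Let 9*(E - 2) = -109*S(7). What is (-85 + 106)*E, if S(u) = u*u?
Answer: -37261/3 ≈ -12420.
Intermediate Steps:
S(u) = u**2
E = -5323/9 (E = 2 + (-109*7**2)/9 = 2 + (-109*49)/9 = 2 + (1/9)*(-5341) = 2 - 5341/9 = -5323/9 ≈ -591.44)
(-85 + 106)*E = (-85 + 106)*(-5323/9) = 21*(-5323/9) = -37261/3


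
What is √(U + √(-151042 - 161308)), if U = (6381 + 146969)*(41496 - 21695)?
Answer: √(3036483350 + 5*I*√12494) ≈ 55104.0 + 0.e-3*I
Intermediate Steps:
U = 3036483350 (U = 153350*19801 = 3036483350)
√(U + √(-151042 - 161308)) = √(3036483350 + √(-151042 - 161308)) = √(3036483350 + √(-312350)) = √(3036483350 + 5*I*√12494)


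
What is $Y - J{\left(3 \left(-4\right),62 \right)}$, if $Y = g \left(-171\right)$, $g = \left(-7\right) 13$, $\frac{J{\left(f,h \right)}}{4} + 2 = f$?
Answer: $15617$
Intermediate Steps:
$J{\left(f,h \right)} = -8 + 4 f$
$g = -91$
$Y = 15561$ ($Y = \left(-91\right) \left(-171\right) = 15561$)
$Y - J{\left(3 \left(-4\right),62 \right)} = 15561 - \left(-8 + 4 \cdot 3 \left(-4\right)\right) = 15561 - \left(-8 + 4 \left(-12\right)\right) = 15561 - \left(-8 - 48\right) = 15561 - -56 = 15561 + 56 = 15617$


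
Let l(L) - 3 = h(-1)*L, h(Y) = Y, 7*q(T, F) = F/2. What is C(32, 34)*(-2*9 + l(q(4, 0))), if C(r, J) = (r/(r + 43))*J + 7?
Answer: -1613/5 ≈ -322.60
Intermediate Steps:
q(T, F) = F/14 (q(T, F) = (F/2)/7 = F/14)
l(L) = 3 - L
C(r, J) = 7 + J*r/(43 + r) (C(r, J) = (r/(43 + r))*J + 7 = J*r/(43 + r) + 7 = 7 + J*r/(43 + r))
C(32, 34)*(-2*9 + l(q(4, 0))) = ((301 + 7*32 + 34*32)/(43 + 32))*(-2*9 + (3 - 0/14)) = ((301 + 224 + 1088)/75)*(-18 + (3 - 1*0)) = ((1/75)*1613)*(-18 + (3 + 0)) = 1613*(-18 + 3)/75 = (1613/75)*(-15) = -1613/5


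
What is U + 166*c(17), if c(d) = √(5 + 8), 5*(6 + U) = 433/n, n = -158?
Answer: -5173/790 + 166*√13 ≈ 591.97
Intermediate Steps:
U = -5173/790 (U = -6 + (433/(-158))/5 = -6 + (433*(-1/158))/5 = -6 + (⅕)*(-433/158) = -6 - 433/790 = -5173/790 ≈ -6.5481)
c(d) = √13
U + 166*c(17) = -5173/790 + 166*√13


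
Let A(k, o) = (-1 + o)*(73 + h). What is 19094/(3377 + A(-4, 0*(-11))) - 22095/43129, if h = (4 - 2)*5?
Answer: 375362098/71033463 ≈ 5.2843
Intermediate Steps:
h = 10 (h = 2*5 = 10)
A(k, o) = -83 + 83*o (A(k, o) = (-1 + o)*(73 + 10) = (-1 + o)*83 = -83 + 83*o)
19094/(3377 + A(-4, 0*(-11))) - 22095/43129 = 19094/(3377 + (-83 + 83*(0*(-11)))) - 22095/43129 = 19094/(3377 + (-83 + 83*0)) - 22095*1/43129 = 19094/(3377 + (-83 + 0)) - 22095/43129 = 19094/(3377 - 83) - 22095/43129 = 19094/3294 - 22095/43129 = 19094*(1/3294) - 22095/43129 = 9547/1647 - 22095/43129 = 375362098/71033463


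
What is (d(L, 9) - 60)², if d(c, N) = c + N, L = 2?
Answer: 2401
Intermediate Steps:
d(c, N) = N + c
(d(L, 9) - 60)² = ((9 + 2) - 60)² = (11 - 60)² = (-49)² = 2401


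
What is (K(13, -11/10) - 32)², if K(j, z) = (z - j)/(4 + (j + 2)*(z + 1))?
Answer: 885481/625 ≈ 1416.8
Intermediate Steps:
K(j, z) = (z - j)/(4 + (1 + z)*(2 + j)) (K(j, z) = (z - j)/(4 + (2 + j)*(1 + z)) = (z - j)/(4 + (1 + z)*(2 + j)))
(K(13, -11/10) - 32)² = ((-11/10 - 1*13)/(6 + 13 + 2*(-11/10) + 13*(-11/10)) - 32)² = ((-11*⅒ - 13)/(6 + 13 + 2*(-11*⅒) + 13*(-11*⅒)) - 32)² = ((-11/10 - 13)/(6 + 13 + 2*(-11/10) + 13*(-11/10)) - 32)² = (-141/10/(6 + 13 - 11/5 - 143/10) - 32)² = (-141/10/(5/2) - 32)² = ((⅖)*(-141/10) - 32)² = (-141/25 - 32)² = (-941/25)² = 885481/625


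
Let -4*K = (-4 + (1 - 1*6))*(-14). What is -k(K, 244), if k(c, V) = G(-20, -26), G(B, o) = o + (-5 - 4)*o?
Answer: -208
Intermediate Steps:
K = -63/2 (K = -(-4 + (1 - 1*6))*(-14)/4 = -(-4 + (1 - 6))*(-14)/4 = -(-4 - 5)*(-14)/4 = -(-9)*(-14)/4 = -¼*126 = -63/2 ≈ -31.500)
G(B, o) = -8*o (G(B, o) = o - 9*o = -8*o)
k(c, V) = 208 (k(c, V) = -8*(-26) = 208)
-k(K, 244) = -1*208 = -208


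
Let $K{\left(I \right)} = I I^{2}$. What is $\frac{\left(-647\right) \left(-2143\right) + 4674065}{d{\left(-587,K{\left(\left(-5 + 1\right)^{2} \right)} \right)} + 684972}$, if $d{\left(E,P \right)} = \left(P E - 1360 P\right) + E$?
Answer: $- \frac{6060586}{7290527} \approx -0.8313$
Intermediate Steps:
$K{\left(I \right)} = I^{3}$
$d{\left(E,P \right)} = E - 1360 P + E P$ ($d{\left(E,P \right)} = \left(E P - 1360 P\right) + E = \left(- 1360 P + E P\right) + E = E - 1360 P + E P$)
$\frac{\left(-647\right) \left(-2143\right) + 4674065}{d{\left(-587,K{\left(\left(-5 + 1\right)^{2} \right)} \right)} + 684972} = \frac{\left(-647\right) \left(-2143\right) + 4674065}{\left(-587 - 1360 \left(\left(-5 + 1\right)^{2}\right)^{3} - 587 \left(\left(-5 + 1\right)^{2}\right)^{3}\right) + 684972} = \frac{1386521 + 4674065}{\left(-587 - 1360 \left(\left(-4\right)^{2}\right)^{3} - 587 \left(\left(-4\right)^{2}\right)^{3}\right) + 684972} = \frac{6060586}{\left(-587 - 1360 \cdot 16^{3} - 587 \cdot 16^{3}\right) + 684972} = \frac{6060586}{\left(-587 - 5570560 - 2404352\right) + 684972} = \frac{6060586}{-7975499 + 684972} = \frac{6060586}{-7290527} = 6060586 \left(- \frac{1}{7290527}\right) = - \frac{6060586}{7290527}$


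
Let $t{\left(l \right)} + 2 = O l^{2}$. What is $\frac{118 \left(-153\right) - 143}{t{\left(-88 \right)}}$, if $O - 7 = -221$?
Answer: $\frac{18197}{1657218} \approx 0.01098$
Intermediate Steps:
$O = -214$ ($O = 7 - 221 = -214$)
$t{\left(l \right)} = -2 - 214 l^{2}$
$\frac{118 \left(-153\right) - 143}{t{\left(-88 \right)}} = \frac{118 \left(-153\right) - 143}{-2 - 214 \left(-88\right)^{2}} = \frac{-18054 - 143}{-2 - 1657216} = - \frac{18197}{-2 - 1657216} = - \frac{18197}{-1657218} = \left(-18197\right) \left(- \frac{1}{1657218}\right) = \frac{18197}{1657218}$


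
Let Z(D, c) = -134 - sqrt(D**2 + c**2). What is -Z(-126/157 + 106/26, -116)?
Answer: 134 + 5*sqrt(2243922641)/2041 ≈ 250.05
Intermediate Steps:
-Z(-126/157 + 106/26, -116) = -(-134 - sqrt((-126/157 + 106/26)**2 + (-116)**2)) = -(-134 - sqrt((-126*1/157 + 106*(1/26))**2 + 13456)) = -(-134 - sqrt((-126/157 + 53/13)**2 + 13456)) = -(-134 - sqrt((6683/2041)**2 + 13456)) = -(-134 - sqrt(44662489/4165681 + 13456)) = -(-134 - sqrt(56098066025/4165681)) = -(-134 - 5*sqrt(2243922641)/2041) = 134 + 5*sqrt(2243922641)/2041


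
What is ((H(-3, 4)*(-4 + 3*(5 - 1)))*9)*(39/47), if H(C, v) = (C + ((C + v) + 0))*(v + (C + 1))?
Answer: -11232/47 ≈ -238.98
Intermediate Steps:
H(C, v) = (v + 2*C)*(1 + C + v) (H(C, v) = (C + (C + v))*(v + (1 + C)) = (v + 2*C)*(1 + C + v))
((H(-3, 4)*(-4 + 3*(5 - 1)))*9)*(39/47) = (((4 + 4**2 + 2*(-3) + 2*(-3)**2 + 3*(-3)*4)*(-4 + 3*(5 - 1)))*9)*(39/47) = (((4 + 16 - 6 + 2*9 - 36)*(-4 + 3*4))*9)*(39*(1/47)) = (((4 + 16 - 6 + 18 - 36)*(-4 + 12))*9)*(39/47) = (-4*8*9)*(39/47) = -32*9*(39/47) = -288*39/47 = -11232/47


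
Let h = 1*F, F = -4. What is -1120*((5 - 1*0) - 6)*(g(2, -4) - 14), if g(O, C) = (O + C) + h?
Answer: -22400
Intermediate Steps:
h = -4 (h = 1*(-4) = -4)
g(O, C) = -4 + C + O (g(O, C) = (O + C) - 4 = (C + O) - 4 = -4 + C + O)
-1120*((5 - 1*0) - 6)*(g(2, -4) - 14) = -1120*((5 - 1*0) - 6)*((-4 - 4 + 2) - 14) = -1120*((5 + 0) - 6)*(-6 - 14) = -1120*(5 - 6)*(-20) = -(-1120)*(-20) = -1120*20 = -22400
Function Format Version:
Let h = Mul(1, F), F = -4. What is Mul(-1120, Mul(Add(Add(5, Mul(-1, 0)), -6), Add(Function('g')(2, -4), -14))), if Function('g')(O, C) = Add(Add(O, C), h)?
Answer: -22400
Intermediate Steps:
h = -4 (h = Mul(1, -4) = -4)
Function('g')(O, C) = Add(-4, C, O) (Function('g')(O, C) = Add(Add(O, C), -4) = Add(Add(C, O), -4) = Add(-4, C, O))
Mul(-1120, Mul(Add(Add(5, Mul(-1, 0)), -6), Add(Function('g')(2, -4), -14))) = Mul(-1120, Mul(Add(Add(5, Mul(-1, 0)), -6), Add(Add(-4, -4, 2), -14))) = Mul(-1120, Mul(Add(Add(5, 0), -6), Add(-6, -14))) = Mul(-1120, Mul(Add(5, -6), -20)) = Mul(-1120, Mul(-1, -20)) = Mul(-1120, 20) = -22400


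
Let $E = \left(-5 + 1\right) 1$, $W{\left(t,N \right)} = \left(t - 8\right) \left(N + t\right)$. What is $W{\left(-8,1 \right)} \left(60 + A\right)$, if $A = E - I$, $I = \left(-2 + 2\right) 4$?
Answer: $6272$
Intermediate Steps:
$I = 0$ ($I = 0 \cdot 4 = 0$)
$W{\left(t,N \right)} = \left(-8 + t\right) \left(N + t\right)$
$E = -4$ ($E = \left(-4\right) 1 = -4$)
$A = -4$ ($A = -4 - 0 = -4 + 0 = -4$)
$W{\left(-8,1 \right)} \left(60 + A\right) = \left(\left(-8\right)^{2} - 8 - -64 + 1 \left(-8\right)\right) \left(60 - 4\right) = \left(64 - 8 + 64 - 8\right) 56 = 112 \cdot 56 = 6272$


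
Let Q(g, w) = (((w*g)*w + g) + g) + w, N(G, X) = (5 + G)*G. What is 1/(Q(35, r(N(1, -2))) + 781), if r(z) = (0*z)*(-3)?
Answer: 1/851 ≈ 0.0011751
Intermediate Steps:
N(G, X) = G*(5 + G)
r(z) = 0 (r(z) = 0*(-3) = 0)
Q(g, w) = w + 2*g + g*w**2 (Q(g, w) = (((g*w)*w + g) + g) + w = ((g*w**2 + g) + g) + w = ((g + g*w**2) + g) + w = (2*g + g*w**2) + w = w + 2*g + g*w**2)
1/(Q(35, r(N(1, -2))) + 781) = 1/((0 + 2*35 + 35*0**2) + 781) = 1/((0 + 70 + 35*0) + 781) = 1/((0 + 70 + 0) + 781) = 1/(70 + 781) = 1/851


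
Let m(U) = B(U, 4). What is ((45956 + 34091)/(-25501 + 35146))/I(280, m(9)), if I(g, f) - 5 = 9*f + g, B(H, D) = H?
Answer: 80047/3530070 ≈ 0.022676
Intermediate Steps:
m(U) = U
I(g, f) = 5 + g + 9*f (I(g, f) = 5 + (9*f + g) = 5 + (g + 9*f) = 5 + g + 9*f)
((45956 + 34091)/(-25501 + 35146))/I(280, m(9)) = ((45956 + 34091)/(-25501 + 35146))/(5 + 280 + 9*9) = (80047/9645)/(5 + 280 + 81) = (80047*(1/9645))/366 = (80047/9645)*(1/366) = 80047/3530070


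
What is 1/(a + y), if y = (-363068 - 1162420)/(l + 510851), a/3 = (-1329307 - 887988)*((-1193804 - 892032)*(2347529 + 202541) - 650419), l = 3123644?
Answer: 3634495/128594123340204253130741937 ≈ 2.8263e-20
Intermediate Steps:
a = 35381565620589450015 (a = 3*((-1329307 - 887988)*((-1193804 - 892032)*(2347529 + 202541) - 650419)) = 3*(-2217295*(-2085836*2550070 - 650419)) = 3*(-2217295*(-5319027808520 - 650419)) = 3*(-2217295*(-5319028458939)) = 3*11793855206863150005 = 35381565620589450015)
y = -1525488/3634495 (y = (-363068 - 1162420)/(3123644 + 510851) = -1525488/3634495 ≈ -0.41972)
1/(a + y) = 1/(35381565620589450015 - 1525488/3634495) = 1/(128594123340204253130741937/3634495) = 3634495/128594123340204253130741937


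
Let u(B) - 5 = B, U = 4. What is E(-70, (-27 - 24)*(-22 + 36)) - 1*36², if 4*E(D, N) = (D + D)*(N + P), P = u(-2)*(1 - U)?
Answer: 24009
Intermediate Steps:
u(B) = 5 + B
P = -9 (P = (5 - 2)*(1 - 1*4) = 3*(1 - 4) = 3*(-3) = -9)
E(D, N) = D*(-9 + N)/2 (E(D, N) = ((D + D)*(N - 9))/4 = ((2*D)*(-9 + N))/4 = (2*D*(-9 + N))/4 = D*(-9 + N)/2)
E(-70, (-27 - 24)*(-22 + 36)) - 1*36² = (½)*(-70)*(-9 + (-27 - 24)*(-22 + 36)) - 1*36² = (½)*(-70)*(-9 - 51*14) - 1*1296 = (½)*(-70)*(-9 - 714) - 1296 = (½)*(-70)*(-723) - 1296 = 25305 - 1296 = 24009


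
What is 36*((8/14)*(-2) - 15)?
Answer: -4068/7 ≈ -581.14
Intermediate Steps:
36*((8/14)*(-2) - 15) = 36*((8*(1/14))*(-2) - 15) = 36*((4/7)*(-2) - 15) = 36*(-8/7 - 15) = 36*(-113/7) = -4068/7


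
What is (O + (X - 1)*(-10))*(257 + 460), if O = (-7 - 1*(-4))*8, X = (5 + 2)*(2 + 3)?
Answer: -260988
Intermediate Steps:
X = 35 (X = 7*5 = 35)
O = -24 (O = (-7 + 4)*8 = -3*8 = -24)
(O + (X - 1)*(-10))*(257 + 460) = (-24 + (35 - 1)*(-10))*(257 + 460) = (-24 + 34*(-10))*717 = (-24 - 340)*717 = -364*717 = -260988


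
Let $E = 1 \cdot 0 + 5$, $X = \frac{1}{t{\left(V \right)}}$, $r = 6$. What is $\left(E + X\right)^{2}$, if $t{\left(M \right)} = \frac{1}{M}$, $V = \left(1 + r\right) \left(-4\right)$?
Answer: $529$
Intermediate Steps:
$V = -28$ ($V = \left(1 + 6\right) \left(-4\right) = 7 \left(-4\right) = -28$)
$X = -28$ ($X = \frac{1}{\frac{1}{-28}} = \frac{1}{- \frac{1}{28}} = -28$)
$E = 5$ ($E = 0 + 5 = 5$)
$\left(E + X\right)^{2} = \left(5 - 28\right)^{2} = \left(-23\right)^{2} = 529$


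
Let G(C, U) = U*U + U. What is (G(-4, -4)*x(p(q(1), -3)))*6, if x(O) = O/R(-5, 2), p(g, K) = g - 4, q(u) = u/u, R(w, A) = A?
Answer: -108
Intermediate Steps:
q(u) = 1
p(g, K) = -4 + g
x(O) = O/2
G(C, U) = U + U**2 (G(C, U) = U**2 + U = U + U**2)
(G(-4, -4)*x(p(q(1), -3)))*6 = ((-4*(1 - 4))*((-4 + 1)/2))*6 = ((-4*(-3))*((1/2)*(-3)))*6 = (12*(-3/2))*6 = -18*6 = -108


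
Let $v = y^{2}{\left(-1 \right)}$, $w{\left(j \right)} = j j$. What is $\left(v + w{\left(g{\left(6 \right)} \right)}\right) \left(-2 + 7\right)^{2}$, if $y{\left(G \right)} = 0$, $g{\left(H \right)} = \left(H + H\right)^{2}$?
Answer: $518400$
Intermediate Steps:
$g{\left(H \right)} = 4 H^{2}$ ($g{\left(H \right)} = \left(2 H\right)^{2} = 4 H^{2}$)
$w{\left(j \right)} = j^{2}$
$v = 0$ ($v = 0^{2} = 0$)
$\left(v + w{\left(g{\left(6 \right)} \right)}\right) \left(-2 + 7\right)^{2} = \left(0 + \left(4 \cdot 6^{2}\right)^{2}\right) \left(-2 + 7\right)^{2} = \left(0 + \left(4 \cdot 36\right)^{2}\right) 5^{2} = \left(0 + 144^{2}\right) 25 = \left(0 + 20736\right) 25 = 20736 \cdot 25 = 518400$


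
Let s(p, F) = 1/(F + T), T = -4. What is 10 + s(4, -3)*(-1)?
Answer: 71/7 ≈ 10.143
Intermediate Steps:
s(p, F) = 1/(-4 + F) (s(p, F) = 1/(F - 4) = 1/(-4 + F))
10 + s(4, -3)*(-1) = 10 - 1/(-4 - 3) = 10 - 1/(-7) = 10 - ⅐*(-1) = 10 + ⅐ = 71/7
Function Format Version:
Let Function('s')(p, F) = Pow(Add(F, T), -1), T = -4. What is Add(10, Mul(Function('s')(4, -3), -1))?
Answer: Rational(71, 7) ≈ 10.143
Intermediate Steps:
Function('s')(p, F) = Pow(Add(-4, F), -1) (Function('s')(p, F) = Pow(Add(F, -4), -1) = Pow(Add(-4, F), -1))
Add(10, Mul(Function('s')(4, -3), -1)) = Add(10, Mul(Pow(Add(-4, -3), -1), -1)) = Add(10, Mul(Pow(-7, -1), -1)) = Add(10, Mul(Rational(-1, 7), -1)) = Add(10, Rational(1, 7)) = Rational(71, 7)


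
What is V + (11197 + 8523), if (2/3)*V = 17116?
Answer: 45394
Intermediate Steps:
V = 25674 (V = (3/2)*17116 = 25674)
V + (11197 + 8523) = 25674 + (11197 + 8523) = 25674 + 19720 = 45394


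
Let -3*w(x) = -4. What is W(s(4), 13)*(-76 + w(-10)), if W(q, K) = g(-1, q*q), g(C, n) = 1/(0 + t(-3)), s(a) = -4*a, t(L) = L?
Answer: 224/9 ≈ 24.889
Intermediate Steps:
w(x) = 4/3 (w(x) = -⅓*(-4) = 4/3)
g(C, n) = -⅓ (g(C, n) = 1/(0 - 3) = 1/(-3) = -⅓)
W(q, K) = -⅓
W(s(4), 13)*(-76 + w(-10)) = -(-76 + 4/3)/3 = -⅓*(-224/3) = 224/9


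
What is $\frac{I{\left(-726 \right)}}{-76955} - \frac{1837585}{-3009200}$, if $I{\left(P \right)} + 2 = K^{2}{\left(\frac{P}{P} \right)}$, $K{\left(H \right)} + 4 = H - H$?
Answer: $\frac{1130953799}{1852583888} \approx 0.61047$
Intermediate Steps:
$K{\left(H \right)} = -4$ ($K{\left(H \right)} = -4 + \left(H - H\right) = -4 + 0 = -4$)
$I{\left(P \right)} = 14$ ($I{\left(P \right)} = -2 + \left(-4\right)^{2} = -2 + 16 = 14$)
$\frac{I{\left(-726 \right)}}{-76955} - \frac{1837585}{-3009200} = \frac{14}{-76955} - \frac{1837585}{-3009200} = 14 \left(- \frac{1}{76955}\right) - - \frac{367517}{601840} = - \frac{14}{76955} + \frac{367517}{601840} = \frac{1130953799}{1852583888}$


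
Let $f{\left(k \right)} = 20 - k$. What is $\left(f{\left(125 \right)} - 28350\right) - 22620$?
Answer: $-51075$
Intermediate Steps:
$\left(f{\left(125 \right)} - 28350\right) - 22620 = \left(\left(20 - 125\right) - 28350\right) - 22620 = \left(-105 - 28350\right) - 22620 = -28455 - 22620 = -51075$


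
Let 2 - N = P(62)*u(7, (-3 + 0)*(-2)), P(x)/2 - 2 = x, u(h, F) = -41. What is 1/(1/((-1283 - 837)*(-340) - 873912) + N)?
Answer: 153112/803837999 ≈ 0.00019048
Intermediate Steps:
P(x) = 4 + 2*x
N = 5250 (N = 2 - (4 + 2*62)*(-41) = 2 - (4 + 124)*(-41) = 2 - 128*(-41) = 2 - 1*(-5248) = 2 + 5248 = 5250)
1/(1/((-1283 - 837)*(-340) - 873912) + N) = 1/(1/((-1283 - 837)*(-340) - 873912) + 5250) = 1/(1/(-2120*(-340) - 873912) + 5250) = 1/(1/(720800 - 873912) + 5250) = 1/(1/(-153112) + 5250) = 1/(-1/153112 + 5250) = 1/(803837999/153112) = 153112/803837999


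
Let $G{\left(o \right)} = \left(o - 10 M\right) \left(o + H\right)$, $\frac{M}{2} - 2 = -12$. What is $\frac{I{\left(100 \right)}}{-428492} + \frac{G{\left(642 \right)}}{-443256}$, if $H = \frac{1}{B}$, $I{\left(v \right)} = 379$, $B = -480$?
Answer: $- \frac{13907675511937}{11395898997120} \approx -1.2204$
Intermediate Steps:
$M = -20$ ($M = 4 + 2 \left(-12\right) = 4 - 24 = -20$)
$H = - \frac{1}{480}$ ($H = \frac{1}{-480} = - \frac{1}{480} \approx -0.0020833$)
$G{\left(o \right)} = \left(200 + o\right) \left(- \frac{1}{480} + o\right)$ ($G{\left(o \right)} = \left(o - -200\right) \left(o - \frac{1}{480}\right) = \left(o + 200\right) \left(- \frac{1}{480} + o\right) = \left(200 + o\right) \left(- \frac{1}{480} + o\right)$)
$\frac{I{\left(100 \right)}}{-428492} + \frac{G{\left(642 \right)}}{-443256} = \frac{379}{-428492} + \frac{- \frac{5}{12} + 642^{2} + \frac{95999}{480} \cdot 642}{-443256} = 379 \left(- \frac{1}{428492}\right) + \left(- \frac{5}{12} + 412164 + \frac{10271893}{80}\right) \left(- \frac{1}{443256}\right) = - \frac{379}{428492} + \frac{129734939}{240} \left(- \frac{1}{443256}\right) = - \frac{379}{428492} - \frac{129734939}{106381440} = - \frac{13907675511937}{11395898997120}$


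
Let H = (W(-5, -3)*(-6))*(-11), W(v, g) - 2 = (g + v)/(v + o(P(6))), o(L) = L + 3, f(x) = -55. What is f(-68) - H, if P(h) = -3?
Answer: -1463/5 ≈ -292.60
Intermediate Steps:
o(L) = 3 + L
W(v, g) = 2 + (g + v)/v (W(v, g) = 2 + (g + v)/(v + (3 - 3)) = 2 + (g + v)/(v + 0) = 2 + (g + v)/v)
H = 1188/5 (H = ((3 - 3/(-5))*(-6))*(-11) = ((3 - 3*(-⅕))*(-6))*(-11) = ((3 + ⅗)*(-6))*(-11) = ((18/5)*(-6))*(-11) = -108/5*(-11) = 1188/5 ≈ 237.60)
f(-68) - H = -55 - 1*1188/5 = -55 - 1188/5 = -1463/5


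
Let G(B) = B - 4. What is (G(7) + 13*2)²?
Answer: 841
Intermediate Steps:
G(B) = -4 + B
(G(7) + 13*2)² = ((-4 + 7) + 13*2)² = (3 + 26)² = 29² = 841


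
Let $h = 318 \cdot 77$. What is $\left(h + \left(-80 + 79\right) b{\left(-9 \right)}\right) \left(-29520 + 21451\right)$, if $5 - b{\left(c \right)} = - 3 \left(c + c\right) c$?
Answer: $-193615655$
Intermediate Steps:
$h = 24486$
$b{\left(c \right)} = 5 + 6 c^{2}$ ($b{\left(c \right)} = 5 - - 3 \left(c + c\right) c = 5 - - 3 \cdot 2 c c = 5 - - 6 c c = 5 - - 6 c^{2} = 5 + 6 c^{2}$)
$\left(h + \left(-80 + 79\right) b{\left(-9 \right)}\right) \left(-29520 + 21451\right) = \left(24486 + \left(-80 + 79\right) \left(5 + 6 \left(-9\right)^{2}\right)\right) \left(-29520 + 21451\right) = \left(24486 - \left(5 + 6 \cdot 81\right)\right) \left(-8069\right) = \left(24486 - \left(5 + 486\right)\right) \left(-8069\right) = \left(24486 - 491\right) \left(-8069\right) = 23995 \left(-8069\right) = -193615655$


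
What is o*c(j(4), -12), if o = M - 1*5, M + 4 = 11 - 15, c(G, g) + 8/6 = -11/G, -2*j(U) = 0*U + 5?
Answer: -598/15 ≈ -39.867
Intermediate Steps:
j(U) = -5/2 (j(U) = -(0*U + 5)/2 = -(0 + 5)/2 = -½*5 = -5/2)
c(G, g) = -4/3 - 11/G
M = -8 (M = -4 + (11 - 15) = -4 - 4 = -8)
o = -13 (o = -8 - 1*5 = -8 - 5 = -13)
o*c(j(4), -12) = -13*(-4/3 - 11/(-5/2)) = -13*(-4/3 - 11*(-⅖)) = -13*(-4/3 + 22/5) = -13*46/15 = -598/15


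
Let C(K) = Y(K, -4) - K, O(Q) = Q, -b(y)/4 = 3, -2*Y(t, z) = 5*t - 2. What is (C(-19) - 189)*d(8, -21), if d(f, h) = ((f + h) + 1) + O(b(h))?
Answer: 2916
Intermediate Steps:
Y(t, z) = 1 - 5*t/2 (Y(t, z) = -(5*t - 2)/2 = -(-2 + 5*t)/2 = 1 - 5*t/2)
b(y) = -12 (b(y) = -4*3 = -12)
d(f, h) = -11 + f + h (d(f, h) = ((f + h) + 1) - 12 = (1 + f + h) - 12 = -11 + f + h)
C(K) = 1 - 7*K/2 (C(K) = (1 - 5*K/2) - K = 1 - 7*K/2)
(C(-19) - 189)*d(8, -21) = ((1 - 7/2*(-19)) - 189)*(-11 + 8 - 21) = ((1 + 133/2) - 189)*(-24) = (135/2 - 189)*(-24) = -243/2*(-24) = 2916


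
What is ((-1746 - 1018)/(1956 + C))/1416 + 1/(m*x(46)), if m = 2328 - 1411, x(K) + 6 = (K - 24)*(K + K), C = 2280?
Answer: -638600051/1387457584632 ≈ -0.00046027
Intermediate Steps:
x(K) = -6 + 2*K*(-24 + K) (x(K) = -6 + (K - 24)*(K + K) = -6 + (-24 + K)*(2*K) = -6 + 2*K*(-24 + K))
m = 917
((-1746 - 1018)/(1956 + C))/1416 + 1/(m*x(46)) = ((-1746 - 1018)/(1956 + 2280))/1416 + 1/(917*(-6 - 48*46 + 2*46**2)) = -2764/4236*(1/1416) + 1/(917*(-6 - 2208 + 2*2116)) = -2764*1/4236*(1/1416) + 1/(917*(-6 - 2208 + 4232)) = -691/1059*1/1416 + (1/917)/2018 = -691/1499544 + (1/917)*(1/2018) = -691/1499544 + 1/1850506 = -638600051/1387457584632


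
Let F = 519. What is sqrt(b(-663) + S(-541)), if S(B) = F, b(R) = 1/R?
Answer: 4*sqrt(14258478)/663 ≈ 22.782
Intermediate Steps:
S(B) = 519
sqrt(b(-663) + S(-541)) = sqrt(1/(-663) + 519) = sqrt(-1/663 + 519) = sqrt(344096/663) = 4*sqrt(14258478)/663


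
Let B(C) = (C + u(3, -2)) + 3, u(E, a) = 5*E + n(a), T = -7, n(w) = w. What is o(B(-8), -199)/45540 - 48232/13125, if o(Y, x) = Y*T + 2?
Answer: -24413267/6641250 ≈ -3.6760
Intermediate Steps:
u(E, a) = a + 5*E (u(E, a) = 5*E + a = a + 5*E)
B(C) = 16 + C (B(C) = (C + (-2 + 5*3)) + 3 = (C + (-2 + 15)) + 3 = (C + 13) + 3 = (13 + C) + 3 = 16 + C)
o(Y, x) = 2 - 7*Y (o(Y, x) = Y*(-7) + 2 = -7*Y + 2 = 2 - 7*Y)
o(B(-8), -199)/45540 - 48232/13125 = (2 - 7*(16 - 8))/45540 - 48232/13125 = (2 - 7*8)*(1/45540) - 48232*1/13125 = (2 - 56)*(1/45540) - 48232/13125 = -54*1/45540 - 48232/13125 = -3/2530 - 48232/13125 = -24413267/6641250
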